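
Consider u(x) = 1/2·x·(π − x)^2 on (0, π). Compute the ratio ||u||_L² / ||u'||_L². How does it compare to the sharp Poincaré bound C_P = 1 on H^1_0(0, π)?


||u||_L² / ||u'||_L² = sqrt(14)*π/14 < C_P = 1.

u(x) = 1/2·x·(π − x)^2, so u'(x) = (x - π)*(3*x - π)/2.
u(x) = 1/2·x·(π − x)^2 vanishes at x = 0 and x = π, so u ∈ H^1_0(0, π). Differentiate via the product rule and integrate the resulting polynomials term by term.
  ∫_0^π u² dx = ∫_0^π (x^6/4 - π*x^5 + 3*π^2*x^4/2 - π^3*x^3 + π^4*x^2/4) dx. Term by term:
    ∫_0^π x^6/4 dx = π^7/28;  ∫_0^π -π*x^5 dx = -π^7/6;  ∫_0^π 3*π^2*x^4/2 dx = 3*π^7/10;
    ∫_0^π -π^3*x^3 dx = -π^7/4;  ∫_0^π π^4*x^2/4 dx = π^7/12.
  Sum: π^7/28 − π^7/6 + 3*π^7/10 − π^7/4 + π^7/12 = π^7/420.
  ∫_0^π (u')² dx = ∫_0^π (9*x^4/4 - 6*π*x^3 + 11*π^2*x^2/2 - 2*π^3*x + π^4/4) dx. Term by term:
    ∫_0^π 9*x^4/4 dx = 9*π^5/20;  ∫_0^π -6*π*x^3 dx = -3*π^5/2;  ∫_0^π 11*π^2*x^2/2 dx = 11*π^5/6;
    ∫_0^π -2*π^3*x dx = -π^5;  ∫_0^π π^4/4 dx = π^5/4.
  Sum: 9*π^5/20 − 3*π^5/2 + 11*π^5/6 − π^5 + π^5/4 = π^5/30.
∫_0^π u² dx = π^7/420, so ||u||_L² = sqrt(105)*π^(7/2)/210.
∫_0^π (u')² dx = π^5/30, so ||u'||_L² = sqrt(30)*π^(5/2)/30.
Ratio ||u||_L² / ||u'||_L² = sqrt(14)*π/14.
Sharp Poincaré constant on H^1_0(0, π) is C_P = L/π = 1, achieved by sin(x).
A polynomial bump cannot attain the sharp Poincaré constant (only the first sine eigenfunction does), so the ratio is strictly less than C_P, consistent with ||u||_L² ≤ C_P ||u'||_L².


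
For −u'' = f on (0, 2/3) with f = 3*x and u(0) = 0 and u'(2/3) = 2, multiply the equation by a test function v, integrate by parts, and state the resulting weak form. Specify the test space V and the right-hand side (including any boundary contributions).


V = {v ∈ H^1(0, 2/3) : v(0) = 0} (test functions vanish at x = 0 where u is specified); weak form: ∫_0^2/3 u'v' dx = ∫_0^2/3 (3*x) v dx + 2·v(2/3) for all v ∈ V.

Multiply both sides by a test function v and integrate from 0 to 2/3:
  ∫_0^2/3 −u''(x) v(x) dx = ∫_0^2/3 f(x) v(x) dx.
Integrate the LHS by parts once:
  ∫_0^2/3 −u'' v dx = −[u'(x) v(x)]_0^2/3 + ∫_0^2/3 u'(x) v'(x) dx.
Thus ∫_0^2/3 u'(x) v'(x) dx = ∫_0^2/3 f(x) v(x) dx + [u'(x) v(x)]_0^2/3.
Choose V so that boundary terms are either known or forced to vanish.
Mixed BC: u(0) = 0 (Dirichlet) and u'(2/3) = 2 (Neumann). Define V = {v ∈ H^1(0, 2/3) : v(0) = 0}. Then [u' v]_0^2/3 = u'(2/3)·v(2/3) − u'(0)·0 = 2·v(2/3).
Weak formulation: find u (satisfying any essential BC) such that ∫_0^2/3 u'(x) v'(x) dx = ∫_0^2/3 f v dx + 2·v(2/3) for all v ∈ V (Dirichlet at 0 absorbed into V; Neumann datum at x = 2/3 contributes the boundary term).
Substituting f(x) = 3*x, the right-hand side is ∫_0^2/3 (3*x) v dx + 2·v(2/3).


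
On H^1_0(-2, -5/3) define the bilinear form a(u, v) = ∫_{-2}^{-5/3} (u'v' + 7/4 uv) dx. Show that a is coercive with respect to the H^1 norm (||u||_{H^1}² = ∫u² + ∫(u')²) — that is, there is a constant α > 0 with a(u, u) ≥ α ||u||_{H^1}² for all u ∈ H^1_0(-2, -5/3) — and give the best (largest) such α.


α = 1

Coercivity of a(·,·) on H^1_0(-2, -5/3) means a(u, u) ≥ α ||u||_{H^1}² for every u ∈ H^1_0.
The interval has length L = 1/3, and Poincaré/coercivity depend only on L. Here a(u, u) = ∫(u')² + (7/4)·∫u².
Here c = 7/4 ≥ 1, so a(u,u) = ∫(u')² + c∫u² ≥ ∫(u')² + ∫u² = ||u||_{H^1}², i.e. α = 1 works. No larger α is possible: a(u,u) ≥ α||u||_{H^1}² means (1−α)∫(u')² ≥ (α−c)∫u², and for the modes u_n = sin(nπ(x−x₀)/L) (x₀ the left endpoint) one has ∫u_n²/∫(u_n')² = (L/(nπ))² → 0, so a(u_n,u_n)/||u_n||_{H^1}² → 1. Hence the optimal constant is α = 1.
Therefore α = 1.


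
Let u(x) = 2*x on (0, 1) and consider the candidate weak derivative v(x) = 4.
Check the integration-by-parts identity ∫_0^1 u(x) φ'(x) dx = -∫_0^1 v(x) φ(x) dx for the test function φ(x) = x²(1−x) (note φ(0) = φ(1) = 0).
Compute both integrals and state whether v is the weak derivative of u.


LHS = -1/6, RHS = -1/3. No, v is not the weak derivative of u.

u(x) = 2*x, classical derivative u'(x) = 2.
φ(x) = x²(1−x), so φ'(x) = x*(2 - 3*x).
Note φ(0) = φ(1) = 0, so the boundary term u·φ vanishes.
LHS = ∫_0^1 u(x) φ'(x) dx = ∫_0^1 (-6*x^3 + 4*x^2) dx. Term by term:
  ∫_0^1 -6*x^3 dx = -3/2;  ∫_0^1 4*x^2 dx = 4/3.
Sum: -3/2 + 4/3 = -1/6.
So LHS = -1/6.
∫_0^1 v(x) φ(x) dx = ∫_0^1 (-4*x^3 + 4*x^2) dx. Term by term:
  ∫_0^1 -4*x^3 dx = -1;  ∫_0^1 4*x^2 dx = 4/3.
Sum: -1 + 4/3 = 1/3.
So RHS = -∫_0^1 v(x) φ(x) dx = -1/3.
LHS − RHS = 1/6 ≠ 0, so the identity fails.
(For a valid weak derivative the identity must hold for EVERY test function, in particular this one. The failure shows v is NOT the weak derivative of u.)
Correct weak derivative would be u'(x) = 2.


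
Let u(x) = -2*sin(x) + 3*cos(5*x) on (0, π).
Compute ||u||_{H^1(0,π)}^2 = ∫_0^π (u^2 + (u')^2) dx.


||u||_{H^1(0,π)}^2 = 121*π

u'(x) = -15*sin(5*x) - 2*cos(x).
Expand u² and (u')² and integrate term by term on (0, π), using: for integers n ≥ 1, ∫_0^π sin²(nx) dx = ∫_0^π cos²(nx) dx = π/2; for n ≠ n', ∫_0^π sin(nx)sin(n'x) dx = ∫_0^π cos(nx)cos(n'x) dx = 0; and by product-to-sum, ∫_0^π sin(nx)cos(n'x) dx = ½∫_0^π [sin((n+n')x) + sin((n−n')x)] dx, which is 0 when n+n' is even and 2n/(n²−n'²) when n+n' is odd (it need not vanish on (0, π)).
  u² squared terms: (-2)²·∫sin(x)² dx = 4·π/2 = 2*π;  (3)²·∫cos(5x)² dx = 9·π/2 = 9*π/2.
  u² cross terms: 2·(-2)·(3)·∫sin(x)·cos(5x) dx = -12·(0) = 0.
  So ∫_0^π u² dx = 2*π + 9*π/2 + 0 = 13*π/2.
  (u')² squared terms: (-15)²·∫sin(5x)² dx = 225·π/2 = 225*π/2;  (-2)²·∫cos(x)² dx = 4·π/2 = 2*π.
  (u')² cross terms: 2·(-15)·(-2)·∫sin(5x)·cos(x) dx = 60·(0) = 0.
  So ∫_0^π (u')² dx = 225*π/2 + 2*π + 0 = 229*π/2.
||u||_{H^1}^2 = (13*π/2) + (229*π/2) = 121*π.


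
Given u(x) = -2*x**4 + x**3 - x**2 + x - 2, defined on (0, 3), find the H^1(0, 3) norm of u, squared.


||u||_{H^1}^2 = 784587/35

The H^1 norm (squared) on an interval (0, L) is
  ||u||_{H^1}^2 = ∫_0^L u(x)^2 dx + ∫_0^L u'(x)^2 dx.
Compute u'(x) = -8*x**3 + 3*x**2 - 2*x + 1.
Then u(x)^2 = 4*x**8 - 4*x**7 + 5*x**6 - 6*x**5 + 11*x**4 - 6*x**3 + 5*x**2 - 4*x + 4 and u'(x)^2 = 64*x**6 - 48*x**5 + 41*x**4 - 28*x**3 + 10*x**2 - 4*x + 1.
Integrate each monomial from 0 to 3 using ∫_0^3 c·x^n dx = c·3^(n+1)/(n+1):
  ∫_0^3 u(x)^2 dx = ∫_0^3 (4*x^8 - 4*x^7 + 5*x^6 - 6*x^5 + 11*x^4 - 6*x^3 + 5*x^2 - 4*x + 4) dx. Term by term:
    ∫_0^3 4*x^8 dx = 8748;  ∫_0^3 -4*x^7 dx = -6561/2;  ∫_0^3 5*x^6 dx = 10935/7;
    ∫_0^3 -6*x^5 dx = -729;  ∫_0^3 11*x^4 dx = 2673/5;  ∫_0^3 -6*x^3 dx = -243/2;
    ∫_0^3 5*x^2 dx = 45;  ∫_0^3 -4*x dx = -18;  ∫_0^3 4 dx = 12.
  Sum: 8748 − 6561/2 + 10935/7 − 729 + 2673/5 − 243/2 + 45 − 18 + 12 = 236346/35.
  ∫_0^3 u'(x)^2 dx = ∫_0^3 (64*x^6 - 48*x^5 + 41*x^4 - 28*x^3 + 10*x^2 - 4*x + 1) dx. Term by term:
    ∫_0^3 64*x^6 dx = 139968/7;  ∫_0^3 -48*x^5 dx = -5832;  ∫_0^3 41*x^4 dx = 9963/5;
    ∫_0^3 -28*x^3 dx = -567;  ∫_0^3 10*x^2 dx = 90;  ∫_0^3 -4*x dx = -18;
    ∫_0^3 1 dx = 3.
  Sum: 139968/7 − 5832 + 9963/5 − 567 + 90 − 18 + 3 = 548241/35.
Adding: ||u||_{H^1}^2 = 236346/35 + 548241/35 = 784587/35.


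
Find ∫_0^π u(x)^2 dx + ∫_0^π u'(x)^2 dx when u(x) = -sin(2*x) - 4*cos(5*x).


||u||_{H^1(0,π)}^2 = -832/21 + 421*π/2

u'(x) = 20*sin(5*x) - 2*cos(2*x).
Expand u² and (u')² and integrate term by term on (0, π), using: for integers n ≥ 1, ∫_0^π sin²(nx) dx = ∫_0^π cos²(nx) dx = π/2; for n ≠ n', ∫_0^π sin(nx)sin(n'x) dx = ∫_0^π cos(nx)cos(n'x) dx = 0; and by product-to-sum, ∫_0^π sin(nx)cos(n'x) dx = ½∫_0^π [sin((n+n')x) + sin((n−n')x)] dx, which is 0 when n+n' is even and 2n/(n²−n'²) when n+n' is odd (it need not vanish on (0, π)).
  u² squared terms: (-1)²·∫sin(2x)² dx = 1·π/2 = π/2;  (-4)²·∫cos(5x)² dx = 16·π/2 = 8*π.
  u² cross terms: 2·(-1)·(-4)·∫sin(2x)·cos(5x) dx = 8·(-4/21) = -32/21.
  So ∫_0^π u² dx = π/2 + 8*π − 32/21 = -32/21 + 17*π/2.
  (u')² squared terms: (-2)²·∫cos(2x)² dx = 4·π/2 = 2*π;  (20)²·∫sin(5x)² dx = 400·π/2 = 200*π.
  (u')² cross terms: 2·(-2)·(20)·∫cos(2x)·sin(5x) dx = -80·(10/21) = -800/21.
  So ∫_0^π (u')² dx = 2*π + 200*π − 800/21 = -800/21 + 202*π.
||u||_{H^1}^2 = (-32/21 + 17*π/2) + (-800/21 + 202*π) = -832/21 + 421*π/2.


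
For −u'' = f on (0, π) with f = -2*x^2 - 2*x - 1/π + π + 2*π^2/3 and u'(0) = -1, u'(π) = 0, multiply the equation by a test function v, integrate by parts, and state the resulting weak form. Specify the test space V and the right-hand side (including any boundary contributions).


V = H^1(0, π) (v unrestricted at boundary; u is determined up to an additive constant); weak form: ∫_0^π u'v' dx = ∫_0^π (-2*x^2 - 2*x - 1/π + π + 2*π^2/3) v dx + v(0) for all v ∈ V.

Multiply both sides by a test function v and integrate from 0 to π:
  ∫_0^π −u''(x) v(x) dx = ∫_0^π f(x) v(x) dx.
Integrate the LHS by parts once:
  ∫_0^π −u'' v dx = −[u'(x) v(x)]_0^π + ∫_0^π u'(x) v'(x) dx.
Thus ∫_0^π u'(x) v'(x) dx = ∫_0^π f(x) v(x) dx + [u'(x) v(x)]_0^π.
Choose V so that boundary terms are either known or forced to vanish.
u has inhomogeneous Neumann u'(0) = -1, u'(π) = 0. [u' v]_0^π = (0)·v(π) − (-1)·v(0) = v(0). Take V = H^1(0, π); boundary term becomes part of RHS.
Weak formulation: find u (satisfying any essential BC) such that ∫_0^π u'(x) v'(x) dx = ∫_0^π f v dx + v(0) for all v ∈ V (Neumann data are natural BCs: they enter the RHS as boundary terms).
Substituting f(x) = -2*x^2 - 2*x - 1/π + π + 2*π^2/3, the right-hand side is ∫_0^π (-2*x^2 - 2*x - 1/π + π + 2*π^2/3) v dx + v(0).
Compatibility check (pure Neumann): taking v ≡ 1 ∈ V gives 0 = ∫_0^π f dx + (0) − (-1), i.e. ∫_0^π f dx must equal u'(0) − u'(π) = -1. Indeed ∫_0^π (-2*x^2 - 2*x - 1/π + π + 2*π^2/3) dx = -1, so the data are compatible. The solution is then unique only up to an additive constant (fix it e.g. by requiring ∫_0^π u dx = 0).


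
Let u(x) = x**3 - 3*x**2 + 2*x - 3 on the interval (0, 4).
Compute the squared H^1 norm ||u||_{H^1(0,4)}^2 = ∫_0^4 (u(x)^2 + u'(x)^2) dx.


||u||_{H^1}^2 = 57908/105

The H^1 norm (squared) on an interval (0, L) is
  ||u||_{H^1}^2 = ∫_0^L u(x)^2 dx + ∫_0^L u'(x)^2 dx.
Compute u'(x) = 3*x**2 - 6*x + 2.
Then u(x)^2 = x**6 - 6*x**5 + 13*x**4 - 18*x**3 + 22*x**2 - 12*x + 9 and u'(x)^2 = 9*x**4 - 36*x**3 + 48*x**2 - 24*x + 4.
Integrate each monomial from 0 to 4 using ∫_0^4 c·x^n dx = c·4^(n+1)/(n+1):
  ∫_0^4 u(x)^2 dx = ∫_0^4 (x^6 - 6*x^5 + 13*x^4 - 18*x^3 + 22*x^2 - 12*x + 9) dx. Term by term:
    ∫_0^4 x^6 dx = 16384/7;  ∫_0^4 -6*x^5 dx = -4096;  ∫_0^4 13*x^4 dx = 13312/5;
    ∫_0^4 -18*x^3 dx = -1152;  ∫_0^4 22*x^2 dx = 1408/3;  ∫_0^4 -12*x dx = -96;
    ∫_0^4 9 dx = 36.
  Sum: 16384/7 − 4096 + 13312/5 − 1152 + 1408/3 − 96 + 36 = 17252/105.
  ∫_0^4 u'(x)^2 dx = ∫_0^4 (9*x^4 - 36*x^3 + 48*x^2 - 24*x + 4) dx. Term by term:
    ∫_0^4 9*x^4 dx = 9216/5;  ∫_0^4 -36*x^3 dx = -2304;  ∫_0^4 48*x^2 dx = 1024;
    ∫_0^4 -24*x dx = -192;  ∫_0^4 4 dx = 16.
  Sum: 9216/5 − 2304 + 1024 − 192 + 16 = 1936/5.
Adding: ||u||_{H^1}^2 = 17252/105 + 1936/5 = 57908/105.


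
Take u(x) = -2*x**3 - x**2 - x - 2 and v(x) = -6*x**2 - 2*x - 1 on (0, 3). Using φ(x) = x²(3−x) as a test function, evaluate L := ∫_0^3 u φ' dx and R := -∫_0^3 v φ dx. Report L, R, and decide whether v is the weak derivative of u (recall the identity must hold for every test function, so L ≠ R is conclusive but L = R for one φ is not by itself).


LHS = 3537/20, RHS = 3537/20. Yes, v = u' weakly.

u(x) = -2*x**3 - x**2 - x - 2, classical derivative u'(x) = -6*x**2 - 2*x - 1.
φ(x) = x²(3−x), so φ'(x) = 3*x*(2 - x).
Note φ(0) = φ(3) = 0, so the boundary term u·φ vanishes.
LHS = ∫_0^3 u(x) φ'(x) dx = ∫_0^3 (6*x^5 - 9*x^4 - 3*x^3 - 12*x) dx. Term by term:
  ∫_0^3 6*x^5 dx = 729;  ∫_0^3 -9*x^4 dx = -2187/5;  ∫_0^3 -3*x^3 dx = -243/4;
  ∫_0^3 -12*x dx = -54.
Sum: 729 − 2187/5 − 243/4 − 54 = 3537/20.
So LHS = 3537/20.
∫_0^3 v(x) φ(x) dx = ∫_0^3 (6*x^5 - 16*x^4 - 5*x^3 - 3*x^2) dx. Term by term:
  ∫_0^3 6*x^5 dx = 729;  ∫_0^3 -16*x^4 dx = -3888/5;  ∫_0^3 -5*x^3 dx = -405/4;
  ∫_0^3 -3*x^2 dx = -27.
Sum: 729 − 3888/5 − 405/4 − 27 = -3537/20.
So RHS = -∫_0^3 v(x) φ(x) dx = 3537/20.
LHS = RHS, so the identity holds for this test φ.
Moreover u is smooth here and v(x) = u'(x) = -6*x**2 - 2*x - 1 pointwise, so the identity holds for every test function. Hence v is the weak derivative of u.


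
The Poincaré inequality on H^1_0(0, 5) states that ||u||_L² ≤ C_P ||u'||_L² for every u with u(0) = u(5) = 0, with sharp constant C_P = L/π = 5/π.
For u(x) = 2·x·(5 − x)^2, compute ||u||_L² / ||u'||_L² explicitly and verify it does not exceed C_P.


||u||_L² / ||u'||_L² = 5*sqrt(14)/14 < C_P = 5/π.

u(x) = 2·x·(5 − x)^2, so u'(x) = 2*(x - 5)*(3*x - 5).
u(x) = 2·x·(5 − x)^2 vanishes at x = 0 and x = 5, so u ∈ H^1_0(0, 5). Differentiate via the product rule and integrate the resulting polynomials term by term.
  ∫_0^5 u² dx = ∫_0^5 (4*x^6 - 80*x^5 + 600*x^4 - 2000*x^3 + 2500*x^2) dx. Term by term:
    ∫_0^5 4*x^6 dx = 312500/7;  ∫_0^5 -80*x^5 dx = -625000/3;  ∫_0^5 600*x^4 dx = 375000;
    ∫_0^5 -2000*x^3 dx = -312500;  ∫_0^5 2500*x^2 dx = 312500/3.
  Sum: 312500/7 − 625000/3 + 375000 − 312500 + 312500/3 = 62500/21.
  ∫_0^5 (u')² dx = ∫_0^5 (36*x^4 - 480*x^3 + 2200*x^2 - 4000*x + 2500) dx. Term by term:
    ∫_0^5 36*x^4 dx = 22500;  ∫_0^5 -480*x^3 dx = -75000;  ∫_0^5 2200*x^2 dx = 275000/3;
    ∫_0^5 -4000*x dx = -50000;  ∫_0^5 2500 dx = 12500.
  Sum: 22500 − 75000 + 275000/3 − 50000 + 12500 = 5000/3.
∫_0^5 u² dx = 62500/21, so ||u||_L² = 250*sqrt(21)/21.
∫_0^5 (u')² dx = 5000/3, so ||u'||_L² = 50*sqrt(6)/3.
Ratio ||u||_L² / ||u'||_L² = 5*sqrt(14)/14.
Sharp Poincaré constant on H^1_0(0, 5) is C_P = L/π = 5/π, achieved by sin(π/5·x).
A polynomial bump cannot attain the sharp Poincaré constant (only the first sine eigenfunction does), so the ratio is strictly less than C_P, consistent with ||u||_L² ≤ C_P ||u'||_L².


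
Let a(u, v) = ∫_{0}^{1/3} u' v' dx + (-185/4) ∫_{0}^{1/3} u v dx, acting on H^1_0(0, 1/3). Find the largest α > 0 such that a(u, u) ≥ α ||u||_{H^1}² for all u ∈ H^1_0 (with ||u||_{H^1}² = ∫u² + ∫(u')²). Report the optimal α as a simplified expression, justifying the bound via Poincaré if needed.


α = (-185 + 36*π^2)/(4*(1 + 9*π^2))

Coercivity of a(·,·) on H^1_0(0, 1/3) means a(u, u) ≥ α ||u||_{H^1}² for every u ∈ H^1_0.
The interval has length L = 1/3, and Poincaré/coercivity depend only on L. Here a(u, u) = ∫(u')² + (-185/4)·∫u².
Here c = -185/4 < 0 with |c| < (π/L)² = 9*π^2, so coercivity still holds. The condition a(u,u) ≥ α||u||_{H^1}² reads (1−α)∫(u')² ≥ (α−c)∫u². Any admissible α is ≤ 1 (rapidly oscillating u have ∫u²/∫(u')² → 0), and α = 1 would force 0 ≥ (1−c)∫u², impossible since c < 1; so 1−α > 0. By the sharp Poincaré inequality on H^1_0 of an interval of length L, ∫(u')² ≥ (π/L)²∫u² with equality for the first sine mode sin(π(x−x₀)/L) (x₀ the left endpoint), so the inequality holds for all u iff (1−α)(π/L)² ≥ α − c, i.e. α ≤ ((π/L)² + c)/((π/L)² + 1) = (1 + c(L/π)²)/(1 + (L/π)²). (Direct route, valid since c ≤ 0: Poincaré gives c∫u² ≥ c(L/π)²∫(u')², so a(u,u) ≥ (1 + c(L/π)²)∫(u')², while ||u||_{H^1}² ≤ (1 + (L/π)²)∫(u')²; dividing yields the same α.) With (π/L)² = 9*π^2 and c = -185/4, the largest admissible constant is α = ((π/L)² + c)/((π/L)² + 1).
Simplifying, α = (-185 + 36*π^2)/(4*(1 + 9*π^2)).


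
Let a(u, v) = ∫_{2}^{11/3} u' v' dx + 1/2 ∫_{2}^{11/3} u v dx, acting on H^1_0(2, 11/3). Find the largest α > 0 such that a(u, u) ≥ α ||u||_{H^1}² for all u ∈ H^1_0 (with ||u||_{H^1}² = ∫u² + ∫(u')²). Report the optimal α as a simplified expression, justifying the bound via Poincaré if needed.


α = (25 + 18*π^2)/(2*(25 + 9*π^2))

Coercivity of a(·,·) on H^1_0(2, 11/3) means a(u, u) ≥ α ||u||_{H^1}² for every u ∈ H^1_0.
The interval has length L = 5/3, and Poincaré/coercivity depend only on L. Here a(u, u) = ∫(u')² + (1/2)·∫u².
Here 0 < c = 1/2 < 1. The condition a(u,u) ≥ α||u||_{H^1}² reads (1−α)∫(u')² ≥ (α−c)∫u². Any admissible α is ≤ 1 (rapidly oscillating u have ∫u²/∫(u')² → 0), and α = 1 would force 0 ≥ (1−c)∫u², impossible since c < 1; so 1−α > 0. By the sharp Poincaré inequality on H^1_0 of an interval of length L, ∫(u')² ≥ (π/L)²∫u² with equality for the first sine mode sin(π(x−x₀)/L) (x₀ the left endpoint), so the inequality holds for all u iff (1−α)(π/L)² ≥ α − c, i.e. α ≤ ((π/L)² + c)/((π/L)² + 1) = (1 + c(L/π)²)/(1 + (L/π)²). With (π/L)² = 9*π^2/25 and c = 1/2, the largest admissible constant is α = ((π/L)² + c)/((π/L)² + 1).
Simplifying, α = (25 + 18*π^2)/(2*(25 + 9*π^2)).


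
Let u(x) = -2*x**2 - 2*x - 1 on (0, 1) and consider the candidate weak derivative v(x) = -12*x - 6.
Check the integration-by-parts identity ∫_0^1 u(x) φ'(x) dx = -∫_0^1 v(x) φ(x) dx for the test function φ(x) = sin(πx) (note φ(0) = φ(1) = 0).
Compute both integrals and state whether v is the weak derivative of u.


LHS = 8/π, RHS = 24/π. No, v is not the weak derivative of u.

u(x) = -2*x**2 - 2*x - 1, classical derivative u'(x) = -4*x - 2.
φ(x) = sin(πx), so φ'(x) = π*cos(π*x).
Note φ(0) = φ(1) = 0, so the boundary term u·φ vanishes.
LHS = ∫_0^1 u(x) φ'(x) dx = ∫_0^1 (-2*π*x^2*cos(π*x) - 2*π*x*cos(π*x) - π*cos(π*x)) dx. Term by term:
  ∫_0^1 -π*cos(π*x) dx = 0;  ∫_0^1 -2*π*x*cos(π*x) dx = 4/π;  ∫_0^1 -2*π*x^2*cos(π*x) dx = 4/π.
Sum: 0 + 4/π + 4/π = 8/π.
So LHS = 8/π.
∫_0^1 v(x) φ(x) dx = ∫_0^1 (-12*x*sin(π*x) - 6*sin(π*x)) dx. Term by term:
  ∫_0^1 -6*sin(π*x) dx = -12/π;  ∫_0^1 -12*x*sin(π*x) dx = -12/π.
Sum: -12/π − 12/π = -24/π.
So RHS = -∫_0^1 v(x) φ(x) dx = 24/π.
LHS − RHS = -16/π ≠ 0, so the identity fails.
(For a valid weak derivative the identity must hold for EVERY test function, in particular this one. The failure shows v is NOT the weak derivative of u.)
Correct weak derivative would be u'(x) = -4*x - 2.


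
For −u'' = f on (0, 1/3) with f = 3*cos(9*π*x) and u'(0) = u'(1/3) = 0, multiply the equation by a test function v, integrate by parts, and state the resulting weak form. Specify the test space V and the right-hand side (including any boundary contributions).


V = H^1(0, 1/3) (no boundary constraint on v; u is determined up to an additive constant); weak form: ∫_0^1/3 u'v' dx = ∫_0^1/3 (3*cos(9*π*x)) v dx for all v ∈ V.

Multiply both sides by a test function v and integrate from 0 to 1/3:
  ∫_0^1/3 −u''(x) v(x) dx = ∫_0^1/3 f(x) v(x) dx.
Integrate the LHS by parts once:
  ∫_0^1/3 −u'' v dx = −[u'(x) v(x)]_0^1/3 + ∫_0^1/3 u'(x) v'(x) dx.
Thus ∫_0^1/3 u'(x) v'(x) dx = ∫_0^1/3 f(x) v(x) dx + [u'(x) v(x)]_0^1/3.
Choose V so that boundary terms are either known or forced to vanish.
u has homogeneous Neumann: u'(0) = u'(1/3) = 0. So [u' v]_0^1/3 = 0·v(1/3) − 0·v(0) = 0 for any v; take V = H^1(0, 1/3).
Weak formulation: find u (satisfying any essential BC) such that ∫_0^1/3 u'(x) v'(x) dx = ∫_0^1/3 f v dx for all v ∈ V (homogeneous Neumann, so boundary terms vanish).
Substituting f(x) = 3*cos(9*π*x), the right-hand side is ∫_0^1/3 (3*cos(9*π*x)) v dx.
Compatibility check (pure Neumann): taking v ≡ 1 ∈ V gives 0 = ∫_0^1/3 f dx + (0) − (0), i.e. ∫_0^1/3 f dx must equal u'(0) − u'(1/3) = 0. Indeed ∫_0^1/3 (3*cos(9*π*x)) dx = 0, so the data are compatible. The solution is then unique only up to an additive constant (fix it e.g. by requiring ∫_0^1/3 u dx = 0).


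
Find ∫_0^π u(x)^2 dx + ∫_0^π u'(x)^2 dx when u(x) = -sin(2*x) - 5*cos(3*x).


||u||_{H^1(0,π)}^2 = -80 + 255*π/2

u'(x) = 15*sin(3*x) - 2*cos(2*x).
Expand u² and (u')² and integrate term by term on (0, π), using: for integers n ≥ 1, ∫_0^π sin²(nx) dx = ∫_0^π cos²(nx) dx = π/2; for n ≠ n', ∫_0^π sin(nx)sin(n'x) dx = ∫_0^π cos(nx)cos(n'x) dx = 0; and by product-to-sum, ∫_0^π sin(nx)cos(n'x) dx = ½∫_0^π [sin((n+n')x) + sin((n−n')x)] dx, which is 0 when n+n' is even and 2n/(n²−n'²) when n+n' is odd (it need not vanish on (0, π)).
  u² squared terms: (-1)²·∫sin(2x)² dx = 1·π/2 = π/2;  (-5)²·∫cos(3x)² dx = 25·π/2 = 25*π/2.
  u² cross terms: 2·(-1)·(-5)·∫sin(2x)·cos(3x) dx = 10·(-4/5) = -8.
  So ∫_0^π u² dx = π/2 + 25*π/2 − 8 = -8 + 13*π.
  (u')² squared terms: (-2)²·∫cos(2x)² dx = 4·π/2 = 2*π;  (15)²·∫sin(3x)² dx = 225·π/2 = 225*π/2.
  (u')² cross terms: 2·(-2)·(15)·∫cos(2x)·sin(3x) dx = -60·(6/5) = -72.
  So ∫_0^π (u')² dx = 2*π + 225*π/2 − 72 = -72 + 229*π/2.
||u||_{H^1}^2 = (-8 + 13*π) + (-72 + 229*π/2) = -80 + 255*π/2.


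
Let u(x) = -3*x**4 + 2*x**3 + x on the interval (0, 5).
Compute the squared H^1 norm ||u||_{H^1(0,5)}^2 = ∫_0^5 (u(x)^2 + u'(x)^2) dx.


||u||_{H^1}^2 = 111306085/42

The H^1 norm (squared) on an interval (0, L) is
  ||u||_{H^1}^2 = ∫_0^L u(x)^2 dx + ∫_0^L u'(x)^2 dx.
Compute u'(x) = -12*x**3 + 6*x**2 + 1.
Then u(x)^2 = 9*x**8 - 12*x**7 + 4*x**6 - 6*x**5 + 4*x**4 + x**2 and u'(x)^2 = 144*x**6 - 144*x**5 + 36*x**4 - 24*x**3 + 12*x**2 + 1.
Integrate each monomial from 0 to 5 using ∫_0^5 c·x^n dx = c·5^(n+1)/(n+1):
  ∫_0^5 u(x)^2 dx = ∫_0^5 (9*x^8 - 12*x^7 + 4*x^6 - 6*x^5 + 4*x^4 + x^2) dx. Term by term:
    ∫_0^5 9*x^8 dx = 1953125;  ∫_0^5 -12*x^7 dx = -1171875/2;  ∫_0^5 4*x^6 dx = 312500/7;
    ∫_0^5 -6*x^5 dx = -15625;  ∫_0^5 4*x^4 dx = 2500;  ∫_0^5 x^2 dx = 125/3.
  Sum: 1953125 − 1171875/2 + 312500/7 − 15625 + 2500 + 125/3 = 58747375/42.
  ∫_0^5 u'(x)^2 dx = ∫_0^5 (144*x^6 - 144*x^5 + 36*x^4 - 24*x^3 + 12*x^2 + 1) dx. Term by term:
    ∫_0^5 144*x^6 dx = 11250000/7;  ∫_0^5 -144*x^5 dx = -375000;  ∫_0^5 36*x^4 dx = 22500;
    ∫_0^5 -24*x^3 dx = -3750;  ∫_0^5 12*x^2 dx = 500;  ∫_0^5 1 dx = 5.
  Sum: 11250000/7 − 375000 + 22500 − 3750 + 500 + 5 = 8759785/7.
Adding: ||u||_{H^1}^2 = 58747375/42 + 8759785/7 = 111306085/42.


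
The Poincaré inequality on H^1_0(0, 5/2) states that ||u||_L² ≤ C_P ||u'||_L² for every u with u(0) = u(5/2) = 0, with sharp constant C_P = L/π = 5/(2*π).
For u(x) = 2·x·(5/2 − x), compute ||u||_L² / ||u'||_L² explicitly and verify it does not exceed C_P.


||u||_L² / ||u'||_L² = sqrt(10)/4 < C_P = 5/(2*π).

u(x) = 2·x·(5/2 − x), so u'(x) = 5 - 4*x.
u(x) = 2·x·(5/2 − x) vanishes at x = 0 and x = 5/2, so u ∈ H^1_0(0, 5/2). Differentiate via the product rule and integrate the resulting polynomials term by term.
  ∫_0^5/2 u² dx = ∫_0^5/2 (4*x^4 - 20*x^3 + 25*x^2) dx. Term by term:
    ∫_0^5/2 4*x^4 dx = 625/8;  ∫_0^5/2 -20*x^3 dx = -3125/16;  ∫_0^5/2 25*x^2 dx = 3125/24.
  Sum: 625/8 − 3125/16 + 3125/24 = 625/48.
  ∫_0^5/2 (u')² dx = ∫_0^5/2 (16*x^2 - 40*x + 25) dx. Term by term:
    ∫_0^5/2 16*x^2 dx = 250/3;  ∫_0^5/2 -40*x dx = -125;  ∫_0^5/2 25 dx = 125/2.
  Sum: 250/3 − 125 + 125/2 = 125/6.
∫_0^5/2 u² dx = 625/48, so ||u||_L² = 25*sqrt(3)/12.
∫_0^5/2 (u')² dx = 125/6, so ||u'||_L² = 5*sqrt(30)/6.
Ratio ||u||_L² / ||u'||_L² = sqrt(10)/4.
Sharp Poincaré constant on H^1_0(0, 5/2) is C_P = L/π = 5/(2*π), achieved by sin(2*π/5·x).
A polynomial bump cannot attain the sharp Poincaré constant (only the first sine eigenfunction does), so the ratio is strictly less than C_P, consistent with ||u||_L² ≤ C_P ||u'||_L².


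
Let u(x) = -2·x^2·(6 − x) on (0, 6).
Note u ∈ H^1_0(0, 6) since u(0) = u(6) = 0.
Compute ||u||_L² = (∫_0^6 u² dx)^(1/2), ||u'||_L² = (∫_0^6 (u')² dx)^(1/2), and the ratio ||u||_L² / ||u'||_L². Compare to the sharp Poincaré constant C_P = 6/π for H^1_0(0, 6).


||u||_L² / ||u'||_L² = 3*sqrt(14)/7 < C_P = 6/π.

u(x) = -2·x^2·(6 − x), so u'(x) = 6*x*(x - 4).
u(x) = -2·x^2·(6 − x) vanishes at x = 0 and x = 6, so u ∈ H^1_0(0, 6). Differentiate via the product rule and integrate the resulting polynomials term by term.
  ∫_0^6 u² dx = ∫_0^6 (4*x^6 - 48*x^5 + 144*x^4) dx. Term by term:
    ∫_0^6 4*x^6 dx = 1119744/7;  ∫_0^6 -48*x^5 dx = -373248;  ∫_0^6 144*x^4 dx = 1119744/5.
  Sum: 1119744/7 − 373248 + 1119744/5 = 373248/35.
  ∫_0^6 (u')² dx = ∫_0^6 (36*x^4 - 288*x^3 + 576*x^2) dx. Term by term:
    ∫_0^6 36*x^4 dx = 279936/5;  ∫_0^6 -288*x^3 dx = -93312;  ∫_0^6 576*x^2 dx = 41472.
  Sum: 279936/5 − 93312 + 41472 = 20736/5.
∫_0^6 u² dx = 373248/35, so ||u||_L² = 432*sqrt(70)/35.
∫_0^6 (u')² dx = 20736/5, so ||u'||_L² = 144*sqrt(5)/5.
Ratio ||u||_L² / ||u'||_L² = 3*sqrt(14)/7.
Sharp Poincaré constant on H^1_0(0, 6) is C_P = L/π = 6/π, achieved by sin(π/6·x).
A polynomial bump cannot attain the sharp Poincaré constant (only the first sine eigenfunction does), so the ratio is strictly less than C_P, consistent with ||u||_L² ≤ C_P ||u'||_L².


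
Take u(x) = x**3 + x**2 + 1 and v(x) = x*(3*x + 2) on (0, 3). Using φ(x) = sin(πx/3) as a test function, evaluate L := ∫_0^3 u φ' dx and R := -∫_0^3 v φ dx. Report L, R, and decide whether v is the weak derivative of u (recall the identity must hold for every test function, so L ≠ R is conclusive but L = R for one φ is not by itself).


LHS = -99/π + 324/π^3, RHS = -99/π + 324/π^3. Yes, v = u' weakly.

u(x) = x**3 + x**2 + 1, classical derivative u'(x) = 3*x**2 + 2*x.
φ(x) = sin(πx/3), so φ'(x) = π*cos(π*x/3)/3.
Note φ(0) = φ(3) = 0, so the boundary term u·φ vanishes.
LHS = ∫_0^3 u(x) φ'(x) dx = ∫_0^3 (π*x^3*cos(π*x/3)/3 + π*x^2*cos(π*x/3)/3 + π*cos(π*x/3)/3) dx. Term by term:
  ∫_0^3 π*cos(π*x/3)/3 dx = 0;  ∫_0^3 π*x^2*cos(π*x/3)/3 dx = -18/π;  ∫_0^3 π*x^3*cos(π*x/3)/3 dx = -81/π + 324/π^3.
Sum: 0 − 18/π + -81/π + 324/π^3 = -99/π + 324/π^3.
So LHS = -99/π + 324/π^3.
∫_0^3 v(x) φ(x) dx = ∫_0^3 (3*x^2*sin(π*x/3) + 2*x*sin(π*x/3)) dx. Term by term:
  ∫_0^3 2*x*sin(π*x/3) dx = 18/π;  ∫_0^3 3*x^2*sin(π*x/3) dx = -324/π^3 + 81/π.
Sum: 18/π + -324/π^3 + 81/π = -324/π^3 + 99/π.
So RHS = -∫_0^3 v(x) φ(x) dx = -99/π + 324/π^3.
LHS = RHS, so the identity holds for this test φ.
Moreover u is smooth here and v(x) = u'(x) = 3*x**2 + 2*x pointwise, so the identity holds for every test function. Hence v is the weak derivative of u.


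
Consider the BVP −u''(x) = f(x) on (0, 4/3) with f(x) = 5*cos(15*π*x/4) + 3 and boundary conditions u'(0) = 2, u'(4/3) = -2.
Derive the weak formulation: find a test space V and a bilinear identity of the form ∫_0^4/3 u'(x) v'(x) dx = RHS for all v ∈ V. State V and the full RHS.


V = H^1(0, 4/3) (v unrestricted at boundary; u is determined up to an additive constant); weak form: ∫_0^4/3 u'v' dx = ∫_0^4/3 (5*cos(15*π*x/4) + 3) v dx − 2·v(4/3) − 2·v(0) for all v ∈ V.

Multiply both sides by a test function v and integrate from 0 to 4/3:
  ∫_0^4/3 −u''(x) v(x) dx = ∫_0^4/3 f(x) v(x) dx.
Integrate the LHS by parts once:
  ∫_0^4/3 −u'' v dx = −[u'(x) v(x)]_0^4/3 + ∫_0^4/3 u'(x) v'(x) dx.
Thus ∫_0^4/3 u'(x) v'(x) dx = ∫_0^4/3 f(x) v(x) dx + [u'(x) v(x)]_0^4/3.
Choose V so that boundary terms are either known or forced to vanish.
u has inhomogeneous Neumann u'(0) = 2, u'(4/3) = -2. [u' v]_0^4/3 = (-2)·v(4/3) − (2)·v(0) = − 2·v(4/3) − 2·v(0). Take V = H^1(0, 4/3); boundary term becomes part of RHS.
Weak formulation: find u (satisfying any essential BC) such that ∫_0^4/3 u'(x) v'(x) dx = ∫_0^4/3 f v dx − 2·v(4/3) − 2·v(0) for all v ∈ V (Neumann data are natural BCs: they enter the RHS as boundary terms).
Substituting f(x) = 5*cos(15*π*x/4) + 3, the right-hand side is ∫_0^4/3 (5*cos(15*π*x/4) + 3) v dx − 2·v(4/3) − 2·v(0).
Compatibility check (pure Neumann): taking v ≡ 1 ∈ V gives 0 = ∫_0^4/3 f dx + (-2) − (2), i.e. ∫_0^4/3 f dx must equal u'(0) − u'(4/3) = 4. Indeed ∫_0^4/3 (5*cos(15*π*x/4) + 3) dx = 4, so the data are compatible. The solution is then unique only up to an additive constant (fix it e.g. by requiring ∫_0^4/3 u dx = 0).


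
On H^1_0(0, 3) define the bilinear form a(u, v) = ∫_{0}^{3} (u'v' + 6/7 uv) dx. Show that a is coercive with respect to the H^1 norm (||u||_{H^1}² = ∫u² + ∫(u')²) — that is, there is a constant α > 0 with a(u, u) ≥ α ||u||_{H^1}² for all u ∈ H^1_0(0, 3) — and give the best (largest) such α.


α = (54/7 + π^2)/(9 + π^2)

Coercivity of a(·,·) on H^1_0(0, 3) means a(u, u) ≥ α ||u||_{H^1}² for every u ∈ H^1_0.
The interval has length L = 3, and Poincaré/coercivity depend only on L. Here a(u, u) = ∫(u')² + (6/7)·∫u².
Here 0 < c = 6/7 < 1. The condition a(u,u) ≥ α||u||_{H^1}² reads (1−α)∫(u')² ≥ (α−c)∫u². Any admissible α is ≤ 1 (rapidly oscillating u have ∫u²/∫(u')² → 0), and α = 1 would force 0 ≥ (1−c)∫u², impossible since c < 1; so 1−α > 0. By the sharp Poincaré inequality on H^1_0 of an interval of length L, ∫(u')² ≥ (π/L)²∫u² with equality for the first sine mode sin(π(x−x₀)/L) (x₀ the left endpoint), so the inequality holds for all u iff (1−α)(π/L)² ≥ α − c, i.e. α ≤ ((π/L)² + c)/((π/L)² + 1) = (1 + c(L/π)²)/(1 + (L/π)²). With (π/L)² = π^2/9 and c = 6/7, the largest admissible constant is α = ((π/L)² + c)/((π/L)² + 1).
Simplifying, α = (54/7 + π^2)/(9 + π^2).


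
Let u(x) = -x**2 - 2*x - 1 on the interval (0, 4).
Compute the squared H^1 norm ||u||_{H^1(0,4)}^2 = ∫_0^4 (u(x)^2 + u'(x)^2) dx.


||u||_{H^1}^2 = 11852/15

The H^1 norm (squared) on an interval (0, L) is
  ||u||_{H^1}^2 = ∫_0^L u(x)^2 dx + ∫_0^L u'(x)^2 dx.
Compute u'(x) = -2*x - 2.
Then u(x)^2 = x**4 + 4*x**3 + 6*x**2 + 4*x + 1 and u'(x)^2 = 4*x**2 + 8*x + 4.
Integrate each monomial from 0 to 4 using ∫_0^4 c·x^n dx = c·4^(n+1)/(n+1):
  ∫_0^4 u(x)^2 dx = ∫_0^4 (x^4 + 4*x^3 + 6*x^2 + 4*x + 1) dx. Term by term:
    ∫_0^4 x^4 dx = 1024/5;  ∫_0^4 4*x^3 dx = 256;  ∫_0^4 6*x^2 dx = 128;
    ∫_0^4 4*x dx = 32;  ∫_0^4 1 dx = 4.
  Sum: 1024/5 + 256 + 128 + 32 + 4 = 3124/5.
  ∫_0^4 u'(x)^2 dx = ∫_0^4 (4*x^2 + 8*x + 4) dx. Term by term:
    ∫_0^4 4*x^2 dx = 256/3;  ∫_0^4 8*x dx = 64;  ∫_0^4 4 dx = 16.
  Sum: 256/3 + 64 + 16 = 496/3.
Adding: ||u||_{H^1}^2 = 3124/5 + 496/3 = 11852/15.


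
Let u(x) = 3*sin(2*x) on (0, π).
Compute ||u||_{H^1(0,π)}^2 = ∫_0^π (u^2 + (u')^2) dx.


||u||_{H^1(0,π)}^2 = 45*π/2

u'(x) = 6*cos(2*x).
Expand u² and (u')² and integrate term by term on (0, π), using: for integers n ≥ 1, ∫_0^π sin²(nx) dx = ∫_0^π cos²(nx) dx = π/2; for n ≠ n', ∫_0^π sin(nx)sin(n'x) dx = ∫_0^π cos(nx)cos(n'x) dx = 0; and by product-to-sum, ∫_0^π sin(nx)cos(n'x) dx = ½∫_0^π [sin((n+n')x) + sin((n−n')x)] dx, which is 0 when n+n' is even and 2n/(n²−n'²) when n+n' is odd (it need not vanish on (0, π)).
  u² squared terms: (3)²·∫sin(2x)² dx = 9·π/2 = 9*π/2.
  So ∫_0^π u² dx = 9*π/2.
  (u')² squared terms: (6)²·∫cos(2x)² dx = 36·π/2 = 18*π.
  So ∫_0^π (u')² dx = 18*π.
||u||_{H^1}^2 = (9*π/2) + (18*π) = 45*π/2.


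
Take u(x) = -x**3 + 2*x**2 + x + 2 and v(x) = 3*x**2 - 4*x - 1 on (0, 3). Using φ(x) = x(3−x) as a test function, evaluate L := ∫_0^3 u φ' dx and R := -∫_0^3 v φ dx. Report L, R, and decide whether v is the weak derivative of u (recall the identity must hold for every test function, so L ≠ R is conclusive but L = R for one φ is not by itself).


LHS = 99/20, RHS = -99/20. No, v is not the weak derivative of u.

u(x) = -x**3 + 2*x**2 + x + 2, classical derivative u'(x) = -3*x**2 + 4*x + 1.
φ(x) = x(3−x), so φ'(x) = 3 - 2*x.
Note φ(0) = φ(3) = 0, so the boundary term u·φ vanishes.
LHS = ∫_0^3 u(x) φ'(x) dx = ∫_0^3 (2*x^4 - 7*x^3 + 4*x^2 - x + 6) dx. Term by term:
  ∫_0^3 2*x^4 dx = 486/5;  ∫_0^3 -7*x^3 dx = -567/4;  ∫_0^3 4*x^2 dx = 36;
  ∫_0^3 -x dx = -9/2;  ∫_0^3 6 dx = 18.
Sum: 486/5 − 567/4 + 36 − 9/2 + 18 = 99/20.
So LHS = 99/20.
∫_0^3 v(x) φ(x) dx = ∫_0^3 (-3*x^4 + 13*x^3 - 11*x^2 - 3*x) dx. Term by term:
  ∫_0^3 -3*x^4 dx = -729/5;  ∫_0^3 13*x^3 dx = 1053/4;  ∫_0^3 -11*x^2 dx = -99;
  ∫_0^3 -3*x dx = -27/2.
Sum: -729/5 + 1053/4 − 99 − 27/2 = 99/20.
So RHS = -∫_0^3 v(x) φ(x) dx = -99/20.
LHS − RHS = 99/10 ≠ 0, so the identity fails.
(For a valid weak derivative the identity must hold for EVERY test function, in particular this one. The failure shows v is NOT the weak derivative of u.)
Correct weak derivative would be u'(x) = -3*x**2 + 4*x + 1.


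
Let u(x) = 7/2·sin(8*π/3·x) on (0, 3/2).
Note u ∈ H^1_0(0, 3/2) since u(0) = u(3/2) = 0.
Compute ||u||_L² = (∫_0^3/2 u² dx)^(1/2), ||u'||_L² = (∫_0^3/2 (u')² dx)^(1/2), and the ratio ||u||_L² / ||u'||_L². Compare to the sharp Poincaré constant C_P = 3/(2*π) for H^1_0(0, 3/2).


||u||_L² / ||u'||_L² = 3/(8*π) < C_P = 3/(2*π).

u(x) = 7/2·sin(8*π/3·x), so u'(x) = 28*π*cos(8*π*x/3)/3.
Writing u(x) = A·sin(kπx/L) with A = 7/2 and k = 4, use ∫_0^L sin²(kπx/L) dx = L/2 and ∫_0^L cos²(kπx/L) dx = L/2.
u² = 49/4·sin²(8*π/3·x) and (u')² = 784*π^2/9·cos²(8*π/3·x), and each of sin², cos² integrates to L/2 = 3/4 over (0, 3/2).
∫_0^3/2 u² dx = 147/16, so ||u||_L² = 7*sqrt(3)/4.
∫_0^3/2 (u')² dx = 196*π^2/3, so ||u'||_L² = 14*sqrt(3)*π/3.
Ratio ||u||_L² / ||u'||_L² = 3/(8*π).
Sharp Poincaré constant on H^1_0(0, 3/2) is C_P = L/π = 3/(2*π), achieved by sin(2*π/3·x).
This is the k = 4 harmonic; the ratio L/(kπ) is strictly less than C_P = L/π, consistent with the sharp inequality ||u||_L² ≤ C_P ||u'||_L².


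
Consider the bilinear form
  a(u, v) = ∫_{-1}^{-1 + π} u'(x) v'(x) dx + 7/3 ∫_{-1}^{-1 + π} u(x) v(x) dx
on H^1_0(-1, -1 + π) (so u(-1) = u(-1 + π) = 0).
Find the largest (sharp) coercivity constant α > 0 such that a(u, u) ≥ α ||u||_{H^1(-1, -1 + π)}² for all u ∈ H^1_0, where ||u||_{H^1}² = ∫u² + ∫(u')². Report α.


α = 1

Coercivity of a(·,·) on H^1_0(-1, -1 + π) means a(u, u) ≥ α ||u||_{H^1}² for every u ∈ H^1_0.
The interval has length L = π, and Poincaré/coercivity depend only on L. Here a(u, u) = ∫(u')² + (7/3)·∫u².
Here c = 7/3 ≥ 1, so a(u,u) = ∫(u')² + c∫u² ≥ ∫(u')² + ∫u² = ||u||_{H^1}², i.e. α = 1 works. No larger α is possible: a(u,u) ≥ α||u||_{H^1}² means (1−α)∫(u')² ≥ (α−c)∫u², and for the modes u_n = sin(nπ(x−x₀)/L) (x₀ the left endpoint) one has ∫u_n²/∫(u_n')² = (L/(nπ))² → 0, so a(u_n,u_n)/||u_n||_{H^1}² → 1. Hence the optimal constant is α = 1.
Therefore α = 1.


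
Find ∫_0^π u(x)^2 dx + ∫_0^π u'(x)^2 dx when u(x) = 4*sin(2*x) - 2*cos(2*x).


||u||_{H^1(0,π)}^2 = 50*π

u'(x) = 4*sin(2*x) + 8*cos(2*x).
Expand u² and (u')² and integrate term by term on (0, π), using: for integers n ≥ 1, ∫_0^π sin²(nx) dx = ∫_0^π cos²(nx) dx = π/2; for n ≠ n', ∫_0^π sin(nx)sin(n'x) dx = ∫_0^π cos(nx)cos(n'x) dx = 0; and by product-to-sum, ∫_0^π sin(nx)cos(n'x) dx = ½∫_0^π [sin((n+n')x) + sin((n−n')x)] dx, which is 0 when n+n' is even and 2n/(n²−n'²) when n+n' is odd (it need not vanish on (0, π)).
  u² squared terms: (-2)²·∫cos(2x)² dx = 4·π/2 = 2*π;  (4)²·∫sin(2x)² dx = 16·π/2 = 8*π.
  u² cross terms: 2·(-2)·(4)·∫cos(2x)·sin(2x) dx = -16·(0) = 0.
  So ∫_0^π u² dx = 2*π + 8*π + 0 = 10*π.
  (u')² squared terms: (4)²·∫sin(2x)² dx = 16·π/2 = 8*π;  (8)²·∫cos(2x)² dx = 64·π/2 = 32*π.
  (u')² cross terms: 2·(4)·(8)·∫sin(2x)·cos(2x) dx = 64·(0) = 0.
  So ∫_0^π (u')² dx = 8*π + 32*π + 0 = 40*π.
||u||_{H^1}^2 = (10*π) + (40*π) = 50*π.


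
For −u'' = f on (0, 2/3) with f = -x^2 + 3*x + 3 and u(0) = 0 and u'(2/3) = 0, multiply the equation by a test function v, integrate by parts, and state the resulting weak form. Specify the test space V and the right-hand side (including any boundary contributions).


V = {v ∈ H^1(0, 2/3) : v(0) = 0} (test functions vanish at x = 0 where u is specified); weak form: ∫_0^2/3 u'v' dx = ∫_0^2/3 (-x^2 + 3*x + 3) v dx for all v ∈ V.

Multiply both sides by a test function v and integrate from 0 to 2/3:
  ∫_0^2/3 −u''(x) v(x) dx = ∫_0^2/3 f(x) v(x) dx.
Integrate the LHS by parts once:
  ∫_0^2/3 −u'' v dx = −[u'(x) v(x)]_0^2/3 + ∫_0^2/3 u'(x) v'(x) dx.
Thus ∫_0^2/3 u'(x) v'(x) dx = ∫_0^2/3 f(x) v(x) dx + [u'(x) v(x)]_0^2/3.
Choose V so that boundary terms are either known or forced to vanish.
Mixed BC: u(0) = 0 (Dirichlet) and u'(2/3) = 0 (Neumann). Define V = {v ∈ H^1(0, 2/3) : v(0) = 0}. Then [u' v]_0^2/3 = u'(2/3)·v(2/3) − u'(0)·0 = 0.
Weak formulation: find u (satisfying any essential BC) such that ∫_0^2/3 u'(x) v'(x) dx = ∫_0^2/3 f v dx for all v ∈ V (Dirichlet at 0 absorbed into V; the Neumann datum at x = 2/3 is zero, so no boundary term remains).
Substituting f(x) = -x^2 + 3*x + 3, the right-hand side is ∫_0^2/3 (-x^2 + 3*x + 3) v dx.


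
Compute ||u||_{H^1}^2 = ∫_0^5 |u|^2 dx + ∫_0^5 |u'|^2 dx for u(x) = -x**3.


||u||_{H^1}^2 = 117500/7

The H^1 norm (squared) on an interval (0, L) is
  ||u||_{H^1}^2 = ∫_0^L u(x)^2 dx + ∫_0^L u'(x)^2 dx.
Compute u'(x) = -3*x**2.
Then u(x)^2 = x**6 and u'(x)^2 = 9*x**4.
Integrate each monomial from 0 to 5 using ∫_0^5 c·x^n dx = c·5^(n+1)/(n+1):
  ∫_0^5 u(x)^2 dx = ∫_0^5 (x^6) dx. Term by term:
    ∫_0^5 x^6 dx = 78125/7.
  ∫_0^5 u'(x)^2 dx = ∫_0^5 (9*x^4) dx. Term by term:
    ∫_0^5 9*x^4 dx = 5625.
Adding: ||u||_{H^1}^2 = 78125/7 + 5625 = 117500/7.


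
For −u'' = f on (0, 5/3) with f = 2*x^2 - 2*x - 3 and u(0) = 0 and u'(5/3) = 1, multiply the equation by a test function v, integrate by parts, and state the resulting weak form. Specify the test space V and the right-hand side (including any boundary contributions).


V = {v ∈ H^1(0, 5/3) : v(0) = 0} (test functions vanish at x = 0 where u is specified); weak form: ∫_0^5/3 u'v' dx = ∫_0^5/3 (2*x^2 - 2*x - 3) v dx + v(5/3) for all v ∈ V.

Multiply both sides by a test function v and integrate from 0 to 5/3:
  ∫_0^5/3 −u''(x) v(x) dx = ∫_0^5/3 f(x) v(x) dx.
Integrate the LHS by parts once:
  ∫_0^5/3 −u'' v dx = −[u'(x) v(x)]_0^5/3 + ∫_0^5/3 u'(x) v'(x) dx.
Thus ∫_0^5/3 u'(x) v'(x) dx = ∫_0^5/3 f(x) v(x) dx + [u'(x) v(x)]_0^5/3.
Choose V so that boundary terms are either known or forced to vanish.
Mixed BC: u(0) = 0 (Dirichlet) and u'(5/3) = 1 (Neumann). Define V = {v ∈ H^1(0, 5/3) : v(0) = 0}. Then [u' v]_0^5/3 = u'(5/3)·v(5/3) − u'(0)·0 = v(5/3).
Weak formulation: find u (satisfying any essential BC) such that ∫_0^5/3 u'(x) v'(x) dx = ∫_0^5/3 f v dx + v(5/3) for all v ∈ V (Dirichlet at 0 absorbed into V; Neumann datum at x = 5/3 contributes the boundary term).
Substituting f(x) = 2*x^2 - 2*x - 3, the right-hand side is ∫_0^5/3 (2*x^2 - 2*x - 3) v dx + v(5/3).


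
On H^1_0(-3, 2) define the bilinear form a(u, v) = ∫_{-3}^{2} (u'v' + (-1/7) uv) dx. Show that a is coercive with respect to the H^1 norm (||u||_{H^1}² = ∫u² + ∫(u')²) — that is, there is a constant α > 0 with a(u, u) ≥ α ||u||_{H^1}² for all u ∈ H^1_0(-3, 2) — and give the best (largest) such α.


α = (-25/7 + π^2)/(π^2 + 25)

Coercivity of a(·,·) on H^1_0(-3, 2) means a(u, u) ≥ α ||u||_{H^1}² for every u ∈ H^1_0.
The interval has length L = 5, and Poincaré/coercivity depend only on L. Here a(u, u) = ∫(u')² + (-1/7)·∫u².
Here c = -1/7 < 0 with |c| < (π/L)² = π^2/25, so coercivity still holds. The condition a(u,u) ≥ α||u||_{H^1}² reads (1−α)∫(u')² ≥ (α−c)∫u². Any admissible α is ≤ 1 (rapidly oscillating u have ∫u²/∫(u')² → 0), and α = 1 would force 0 ≥ (1−c)∫u², impossible since c < 1; so 1−α > 0. By the sharp Poincaré inequality on H^1_0 of an interval of length L, ∫(u')² ≥ (π/L)²∫u² with equality for the first sine mode sin(π(x−x₀)/L) (x₀ the left endpoint), so the inequality holds for all u iff (1−α)(π/L)² ≥ α − c, i.e. α ≤ ((π/L)² + c)/((π/L)² + 1) = (1 + c(L/π)²)/(1 + (L/π)²). (Direct route, valid since c ≤ 0: Poincaré gives c∫u² ≥ c(L/π)²∫(u')², so a(u,u) ≥ (1 + c(L/π)²)∫(u')², while ||u||_{H^1}² ≤ (1 + (L/π)²)∫(u')²; dividing yields the same α.) With (π/L)² = π^2/25 and c = -1/7, the largest admissible constant is α = ((π/L)² + c)/((π/L)² + 1).
Simplifying, α = (-25/7 + π^2)/(π^2 + 25).
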